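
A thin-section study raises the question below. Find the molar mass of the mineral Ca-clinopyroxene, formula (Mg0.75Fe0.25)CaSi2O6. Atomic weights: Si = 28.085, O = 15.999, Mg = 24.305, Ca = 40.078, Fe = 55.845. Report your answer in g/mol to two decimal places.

224.43 g/mol

M = 0.75(24.305) + 0.25(55.845) + 1(40.078) + 2(28.085) + 6(15.999)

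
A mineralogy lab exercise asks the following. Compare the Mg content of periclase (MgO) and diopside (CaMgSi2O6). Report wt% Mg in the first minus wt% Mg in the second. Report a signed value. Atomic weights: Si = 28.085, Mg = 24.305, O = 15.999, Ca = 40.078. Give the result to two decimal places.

M(MgO) = 40.304 g/mol, so wt% Mg = 24.305/40.304 × 100 = 60.30%.
M(CaMgSi2O6) = 216.547 g/mol, so wt% Mg = 24.305/216.547 × 100 = 11.22%.
60.30 − 11.22 = 49.08 pp.

49.08 percentage points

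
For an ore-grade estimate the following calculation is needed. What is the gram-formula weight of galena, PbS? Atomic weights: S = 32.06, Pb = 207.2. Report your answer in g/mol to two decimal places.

239.26 g/mol

Pb: 1 × 207.2 = 207.2000
S: 1 × 32.06 = 32.0600
Summing the contributions gives the formula mass.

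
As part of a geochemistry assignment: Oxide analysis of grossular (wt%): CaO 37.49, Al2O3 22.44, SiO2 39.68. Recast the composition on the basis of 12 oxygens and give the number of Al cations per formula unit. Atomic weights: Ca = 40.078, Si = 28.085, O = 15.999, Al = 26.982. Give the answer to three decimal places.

CaO: 37.49/56.077 = 0.66855 mol → 0.66855 mol Ca, 0.66855 mol O.
Al2O3: 22.44/101.961 = 0.22008 mol → 0.44016 mol Al, 0.66024 mol O.
SiO2: 39.68/60.083 = 0.66042 mol → 0.66042 mol Si, 1.32084 mol O.
Total oxygen = 2.64963 mol. Normalization factor = 12/2.64963 = 4.52893.
Al per 12 O = 0.44016 × 4.52893 = 1.993.

1.993 Al apfu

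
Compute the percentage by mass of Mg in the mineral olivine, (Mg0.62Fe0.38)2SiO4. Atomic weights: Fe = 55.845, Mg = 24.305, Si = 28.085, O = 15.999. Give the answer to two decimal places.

18.30 weight percent

M((Mg0.62Fe0.38)2SiO4) = 164.661 g/mol.
Mg contributes 1.24 × 24.305 = 30.138 g per mole.
30.138/164.661 = 0.1830 → 18.30%.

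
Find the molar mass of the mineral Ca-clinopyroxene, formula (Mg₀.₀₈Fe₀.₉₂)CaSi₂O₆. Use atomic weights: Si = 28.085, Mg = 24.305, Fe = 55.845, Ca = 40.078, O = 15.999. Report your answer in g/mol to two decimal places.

245.56 g/mol

Mg: 0.08 × 24.305 = 1.9444
Fe: 0.92 × 55.845 = 51.3774
Ca: 1 × 40.078 = 40.0780
Si: 2 × 28.085 = 56.1700
O: 6 × 15.999 = 95.9940
Summing the contributions gives the formula mass.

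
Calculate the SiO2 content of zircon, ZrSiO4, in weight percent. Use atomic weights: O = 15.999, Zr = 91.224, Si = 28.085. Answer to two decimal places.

32.78 wt%

Formula mass = 183.305 g/mol.
1 Si → 1.0000 mol SiO2 per formula unit; M(SiO2) = 60.083, so SiO2 mass = 60.083 g.
60.083/183.305 × 100 = 32.78 wt%.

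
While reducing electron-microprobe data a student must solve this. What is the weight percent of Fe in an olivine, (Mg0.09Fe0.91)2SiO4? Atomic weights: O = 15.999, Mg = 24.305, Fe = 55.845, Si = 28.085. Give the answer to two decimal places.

51.31 weight percent

Formula mass = 0.18×24.305 + 1.82×55.845 + 1×28.085 + 4×15.999 = 198.094 g/mol, of which 101.638 g is Fe.
So Fe makes up 101.638/198.094 = 0.5131 of the mass, i.e. 51.31%.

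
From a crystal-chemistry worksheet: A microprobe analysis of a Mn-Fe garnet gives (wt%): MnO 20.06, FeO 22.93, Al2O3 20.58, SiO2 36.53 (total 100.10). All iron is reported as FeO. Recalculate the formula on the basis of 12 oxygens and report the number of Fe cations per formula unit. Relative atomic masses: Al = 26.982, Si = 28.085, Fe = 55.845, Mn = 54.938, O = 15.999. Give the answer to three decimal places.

MnO: 20.06/70.937 = 0.28279 mol → 0.28279 mol Mn, 0.28279 mol O.
FeO: 22.93/71.844 = 0.31916 mol → 0.31916 mol Fe, 0.31916 mol O.
Al2O3: 20.58/101.961 = 0.20184 mol → 0.40368 mol Al, 0.60552 mol O.
SiO2: 36.53/60.083 = 0.60799 mol → 0.60799 mol Si, 1.21598 mol O.
Total oxygen = 2.42345 mol. Normalization factor = 12/2.42345 = 4.95162.
Fe per 12 O = 0.31916 × 4.95162 = 1.580.

1.580 Fe apfu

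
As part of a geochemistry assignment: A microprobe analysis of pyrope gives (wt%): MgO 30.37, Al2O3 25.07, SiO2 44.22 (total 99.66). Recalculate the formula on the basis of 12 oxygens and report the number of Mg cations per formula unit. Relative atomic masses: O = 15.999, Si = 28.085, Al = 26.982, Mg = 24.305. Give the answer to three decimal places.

MgO: 30.37/40.304 = 0.75352 mol → 0.75352 mol Mg, 0.75352 mol O.
Al2O3: 25.07/101.961 = 0.24588 mol → 0.49176 mol Al, 0.73764 mol O.
SiO2: 44.22/60.083 = 0.73598 mol → 0.73598 mol Si, 1.47196 mol O.
Total oxygen = 2.96312 mol. Normalization factor = 12/2.96312 = 4.04979.
Mg per 12 O = 0.75352 × 4.04979 = 3.052.

3.052 Mg apfu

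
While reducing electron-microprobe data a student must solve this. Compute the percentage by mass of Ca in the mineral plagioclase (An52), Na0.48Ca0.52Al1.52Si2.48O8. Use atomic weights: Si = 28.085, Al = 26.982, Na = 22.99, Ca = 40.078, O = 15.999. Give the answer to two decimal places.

M(Na0.48Ca0.52Al1.52Si2.48O8) = 270.531 g/mol.
Ca contributes 0.52 × 40.078 = 20.841 g per mole.
20.841/270.531 = 0.0770 → 7.70%.

7.70 mass %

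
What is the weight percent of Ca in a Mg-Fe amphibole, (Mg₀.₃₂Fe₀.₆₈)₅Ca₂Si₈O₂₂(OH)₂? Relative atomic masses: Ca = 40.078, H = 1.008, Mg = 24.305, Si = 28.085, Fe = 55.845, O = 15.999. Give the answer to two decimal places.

8.72 mass %

Molar mass of (Mg₀.₃₂Fe₀.₆₈)₅Ca₂Si₈O₂₂(OH)₂: 1.60·24.305 + 3.40·55.845 + 2·40.078 + 8·28.085 + 24·15.999 + 2·1.008 = 919.589 g/mol.
Mass of Ca per formula unit: 2 × 40.078 = 80.156 g.
Weight fraction Ca = 80.156 / 919.589 = 0.0872.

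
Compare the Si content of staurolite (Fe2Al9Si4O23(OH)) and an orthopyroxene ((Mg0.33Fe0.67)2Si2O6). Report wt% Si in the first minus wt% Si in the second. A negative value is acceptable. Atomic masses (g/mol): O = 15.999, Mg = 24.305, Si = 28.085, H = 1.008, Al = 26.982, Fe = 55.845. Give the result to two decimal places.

First mineral: 112.340 g Si in 851.852 g formula = 13.19 wt% Si.
Second mineral: 56.170 g Si in 243.038 g formula = 23.11 wt% Si.
13.19% − 23.11% gives a difference of -9.92 percentage points.

-9.92 percentage points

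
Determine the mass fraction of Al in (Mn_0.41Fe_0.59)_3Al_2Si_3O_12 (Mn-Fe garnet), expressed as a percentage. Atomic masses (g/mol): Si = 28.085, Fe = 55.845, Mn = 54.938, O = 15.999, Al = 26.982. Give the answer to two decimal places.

10.87 mass %

M((Mn_0.41Fe_0.59)_3Al_2Si_3O_12) = 496.626 g/mol.
Al contributes 2 × 26.982 = 53.964 g per mole.
53.964/496.626 = 0.1087 → 10.87%.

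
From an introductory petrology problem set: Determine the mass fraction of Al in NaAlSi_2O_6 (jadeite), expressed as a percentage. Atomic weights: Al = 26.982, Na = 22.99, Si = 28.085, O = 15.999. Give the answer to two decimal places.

13.35 wt%

M(NaAlSi_2O_6) = 202.136 g/mol.
Al contributes 1 × 26.982 = 26.982 g per mole.
26.982/202.136 = 0.1335 → 13.35%.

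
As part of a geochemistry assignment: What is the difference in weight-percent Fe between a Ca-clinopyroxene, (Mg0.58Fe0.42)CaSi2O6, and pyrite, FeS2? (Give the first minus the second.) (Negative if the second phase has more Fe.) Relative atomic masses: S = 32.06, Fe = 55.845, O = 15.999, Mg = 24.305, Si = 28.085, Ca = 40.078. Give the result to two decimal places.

Fe in (Mg0.58Fe0.42)CaSi2O6: molar mass 229.794 g/mol; 0.42×55.845 = 23.455 g → 10.21 wt%.
Fe in FeS2: molar mass 119.965 g/mol; 1×55.845 = 55.845 g → 46.55 wt%.
Difference = 10.21 − 46.55 = -36.34 percentage points.

-36.34 percentage points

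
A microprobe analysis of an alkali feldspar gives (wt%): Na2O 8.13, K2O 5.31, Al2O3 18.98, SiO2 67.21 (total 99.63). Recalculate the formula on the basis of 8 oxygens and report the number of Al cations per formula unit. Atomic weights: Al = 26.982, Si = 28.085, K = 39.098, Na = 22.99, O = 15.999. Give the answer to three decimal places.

Na2O (M=61.979): mol = 0.13117; Na = 0.26234, O = 0.13117.
K2O (M=94.195): mol = 0.05637; K = 0.11274, O = 0.05637.
Al2O3 (M=101.961): mol = 0.18615; Al = 0.37230, O = 0.55845.
SiO2 (M=60.083): mol = 1.11862; Si = 1.11862, O = 2.23724.
ΣO = 2.98323; factor = 8/ΣO = 2.68166.
Al apfu = 0.37230 × 2.68166 = 0.998.

0.998 Al apfu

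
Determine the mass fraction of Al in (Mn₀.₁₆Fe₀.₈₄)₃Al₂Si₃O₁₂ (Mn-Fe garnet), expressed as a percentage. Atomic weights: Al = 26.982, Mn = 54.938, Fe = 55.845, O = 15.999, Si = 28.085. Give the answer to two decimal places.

M((Mn₀.₁₆Fe₀.₈₄)₃Al₂Si₃O₁₂) = 497.307 g/mol.
Al contributes 2 × 26.982 = 53.964 g per mole.
53.964/497.307 = 0.1085 → 10.85%.

10.85 wt%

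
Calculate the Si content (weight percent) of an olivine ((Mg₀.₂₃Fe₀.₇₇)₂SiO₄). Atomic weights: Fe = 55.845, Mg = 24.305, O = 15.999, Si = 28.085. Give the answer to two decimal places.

Molar mass of (Mg₀.₂₃Fe₀.₇₇)₂SiO₄: 0.46×24.305 + 1.54×55.845 + 1×28.085 + 4×15.999 = 189.263 g/mol.
Mass of Si per formula unit: 1 × 28.085 = 28.085 g.
Weight fraction Si = 28.085 / 189.263 = 0.1484.

14.84 weight percent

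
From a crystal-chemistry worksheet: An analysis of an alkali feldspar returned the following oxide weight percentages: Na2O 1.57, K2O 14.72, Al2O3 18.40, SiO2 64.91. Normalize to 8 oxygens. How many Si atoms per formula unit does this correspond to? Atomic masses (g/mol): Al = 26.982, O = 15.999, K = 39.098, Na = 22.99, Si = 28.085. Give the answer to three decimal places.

Na2O (M=61.979): mol = 0.02533; Na = 0.05066, O = 0.02533.
K2O (M=94.195): mol = 0.15627; K = 0.31254, O = 0.15627.
Al2O3 (M=101.961): mol = 0.18046; Al = 0.36092, O = 0.54138.
SiO2 (M=60.083): mol = 1.08034; Si = 1.08034, O = 2.16068.
ΣO = 2.88366; factor = 8/ΣO = 2.77425.
Si apfu = 1.08034 × 2.77425 = 2.997.

2.997 Si apfu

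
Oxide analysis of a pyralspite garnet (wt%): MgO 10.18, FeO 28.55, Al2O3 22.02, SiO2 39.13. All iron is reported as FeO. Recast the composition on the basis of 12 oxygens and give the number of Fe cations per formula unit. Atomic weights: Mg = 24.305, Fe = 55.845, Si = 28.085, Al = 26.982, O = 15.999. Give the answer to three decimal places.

1.834 Fe apfu

MgO (M=40.304): mol = 0.25258; Mg = 0.25258, O = 0.25258.
FeO (M=71.844): mol = 0.39739; Fe = 0.39739, O = 0.39739.
Al2O3 (M=101.961): mol = 0.21596; Al = 0.43192, O = 0.64788.
SiO2 (M=60.083): mol = 0.65127; Si = 0.65127, O = 1.30254.
ΣO = 2.60039; factor = 12/ΣO = 4.61469.
Fe apfu = 0.39739 × 4.61469 = 1.834.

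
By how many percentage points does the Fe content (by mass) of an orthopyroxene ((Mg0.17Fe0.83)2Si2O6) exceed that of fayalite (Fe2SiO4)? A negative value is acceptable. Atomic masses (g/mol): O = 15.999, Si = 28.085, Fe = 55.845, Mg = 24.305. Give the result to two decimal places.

-18.19 percentage points

Fe in (Mg0.17Fe0.83)2Si2O6: molar mass 253.130 g/mol; 1.66×55.845 = 92.703 g → 36.62 wt%.
Fe in Fe2SiO4: molar mass 203.771 g/mol; 2×55.845 = 111.690 g → 54.81 wt%.
Difference = 36.62 − 54.81 = -18.19 percentage points.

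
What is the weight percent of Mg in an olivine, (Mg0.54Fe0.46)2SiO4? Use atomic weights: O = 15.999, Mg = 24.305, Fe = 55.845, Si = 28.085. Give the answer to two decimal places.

Molar mass of (Mg0.54Fe0.46)2SiO4: 1.08*24.305 + 0.92*55.845 + 1*28.085 + 4*15.999 = 169.708 g/mol.
Mass of Mg per formula unit: 1.08 × 24.305 = 26.249 g.
Weight fraction Mg = 26.249 / 169.708 = 0.1547.

15.47 mass %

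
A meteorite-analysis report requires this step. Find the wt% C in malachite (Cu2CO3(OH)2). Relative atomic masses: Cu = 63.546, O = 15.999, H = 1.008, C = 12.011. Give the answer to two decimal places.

5.43 mass %

Molar mass of Cu2CO3(OH)2: 2*63.546 + 1*12.011 + 5*15.999 + 2*1.008 = 221.114 g/mol.
Mass of C per formula unit: 1 × 12.011 = 12.011 g.
Weight fraction C = 12.011 / 221.114 = 0.0543.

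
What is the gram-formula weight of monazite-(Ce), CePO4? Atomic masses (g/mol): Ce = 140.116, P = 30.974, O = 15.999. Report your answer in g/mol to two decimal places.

M = 1*140.116 + 1*30.974 + 4*15.999

235.09 g/mol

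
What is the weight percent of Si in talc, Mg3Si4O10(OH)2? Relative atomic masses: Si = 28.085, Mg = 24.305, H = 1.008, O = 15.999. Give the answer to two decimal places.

29.62 weight percent

Formula mass = 3×24.305 + 4×28.085 + 12×15.999 + 2×1.008 = 379.259 g/mol, of which 112.340 g is Si.
So Si makes up 112.340/379.259 = 0.2962 of the mass, i.e. 29.62%.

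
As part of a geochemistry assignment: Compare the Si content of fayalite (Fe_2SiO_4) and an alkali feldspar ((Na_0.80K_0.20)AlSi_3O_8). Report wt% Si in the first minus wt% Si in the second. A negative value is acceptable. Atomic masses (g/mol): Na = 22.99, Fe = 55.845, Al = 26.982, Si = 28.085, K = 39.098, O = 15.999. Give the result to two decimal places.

-17.96 percentage points

First mineral: 28.085 g Si in 203.771 g formula = 13.78 wt% Si.
Second mineral: 84.255 g Si in 265.441 g formula = 31.74 wt% Si.
13.78% − 31.74% gives a difference of -17.96 percentage points.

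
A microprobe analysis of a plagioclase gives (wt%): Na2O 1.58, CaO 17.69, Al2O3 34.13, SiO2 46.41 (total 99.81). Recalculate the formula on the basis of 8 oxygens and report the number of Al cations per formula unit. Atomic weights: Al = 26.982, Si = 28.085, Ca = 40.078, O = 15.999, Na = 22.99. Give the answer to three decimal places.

1.853 Al apfu

Na2O: 1.58/61.979 = 0.02549 mol → 0.05098 mol Na, 0.02549 mol O.
CaO: 17.69/56.077 = 0.31546 mol → 0.31546 mol Ca, 0.31546 mol O.
Al2O3: 34.13/101.961 = 0.33474 mol → 0.66948 mol Al, 1.00422 mol O.
SiO2: 46.41/60.083 = 0.77243 mol → 0.77243 mol Si, 1.54486 mol O.
Total oxygen = 2.89003 mol. Normalization factor = 8/2.89003 = 2.76814.
Al per 8 O = 0.66948 × 2.76814 = 1.853.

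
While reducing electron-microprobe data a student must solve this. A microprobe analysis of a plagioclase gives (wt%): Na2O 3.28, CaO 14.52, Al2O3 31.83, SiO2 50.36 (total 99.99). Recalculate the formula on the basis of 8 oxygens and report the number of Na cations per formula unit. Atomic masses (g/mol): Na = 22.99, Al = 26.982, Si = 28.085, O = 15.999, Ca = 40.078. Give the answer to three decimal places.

3.28 wt% Na2O ÷ 61.979 g/mol = 0.05292 mol, giving 0.10584 Na and 0.05292 O.
14.52 wt% CaO ÷ 56.077 g/mol = 0.25893 mol, giving 0.25893 Ca and 0.25893 O.
31.83 wt% Al2O3 ÷ 101.961 g/mol = 0.31218 mol, giving 0.62436 Al and 0.93654 O.
50.36 wt% SiO2 ÷ 60.083 g/mol = 0.83817 mol, giving 0.83817 Si and 1.67634 O.
Oxygen sums to 2.92473; scaling by 8/2.92473 = 2.73530 puts the formula on 8 O.
Na: 0.10584 × 2.73530 = 0.290 atoms per formula unit.

0.290 Na apfu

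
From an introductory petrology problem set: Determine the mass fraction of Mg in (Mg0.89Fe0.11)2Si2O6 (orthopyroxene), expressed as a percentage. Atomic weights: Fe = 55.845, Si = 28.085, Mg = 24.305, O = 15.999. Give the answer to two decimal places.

20.83 wt%

M((Mg0.89Fe0.11)2Si2O6) = 207.713 g/mol.
Mg contributes 1.78 × 24.305 = 43.263 g per mole.
43.263/207.713 = 0.2083 → 20.83%.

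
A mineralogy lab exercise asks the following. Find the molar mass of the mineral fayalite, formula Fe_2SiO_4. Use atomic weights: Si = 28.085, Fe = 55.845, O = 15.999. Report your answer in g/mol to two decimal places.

The formula mass is the sum 2*55.845 + 1*28.085 + 4*15.999.

203.77 g/mol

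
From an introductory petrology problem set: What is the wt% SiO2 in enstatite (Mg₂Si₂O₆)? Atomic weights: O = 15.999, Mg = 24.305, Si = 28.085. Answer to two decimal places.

Formula mass = 200.774 g/mol.
2 Si → 2.0000 mol SiO2 per formula unit; M(SiO2) = 60.083, so SiO2 mass = 120.166 g.
120.166/200.774 × 100 = 59.85 wt%.

59.85 wt%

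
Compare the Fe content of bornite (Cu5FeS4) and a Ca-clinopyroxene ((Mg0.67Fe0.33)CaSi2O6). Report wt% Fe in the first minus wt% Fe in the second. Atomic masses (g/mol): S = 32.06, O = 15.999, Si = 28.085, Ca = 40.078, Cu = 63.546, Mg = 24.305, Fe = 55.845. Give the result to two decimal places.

First mineral: 55.845 g Fe in 501.815 g formula = 11.13 wt% Fe.
Second mineral: 18.429 g Fe in 226.955 g formula = 8.12 wt% Fe.
11.13% − 8.12% gives a difference of 3.01 percentage points.

3.01 percentage points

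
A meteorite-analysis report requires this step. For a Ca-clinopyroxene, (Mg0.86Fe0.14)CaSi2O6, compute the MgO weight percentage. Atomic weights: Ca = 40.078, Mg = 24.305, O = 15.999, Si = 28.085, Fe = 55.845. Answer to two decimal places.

Molar mass of (Mg0.86Fe0.14)CaSi2O6 = 0.86·24.305 + 0.14·55.845 + 1·40.078 + 2·28.085 + 6·15.999 = 220.963 g/mol.
Each formula unit contains 0.86 Mg, equivalent to 0.86/1 = 0.8600 mol MgO.
M(MgO) = 1×24.305 + 1×15.999 = 40.304 g/mol.
Mass of MgO per formula unit = 0.8600 × 40.304 = 34.661 g.
MgO wt% = 34.661 / 220.963 × 100 = 15.69%.

15.69 wt%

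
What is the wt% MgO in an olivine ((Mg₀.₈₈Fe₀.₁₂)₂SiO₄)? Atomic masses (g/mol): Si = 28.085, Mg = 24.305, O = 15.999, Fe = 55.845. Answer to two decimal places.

Molar mass of (Mg₀.₈₈Fe₀.₁₂)₂SiO₄ = 1.76*24.305 + 0.24*55.845 + 1*28.085 + 4*15.999 = 148.261 g/mol.
Each formula unit contains 1.76 Mg, equivalent to 1.76/1 = 1.7600 mol MgO.
M(MgO) = 1×24.305 + 1×15.999 = 40.304 g/mol.
Mass of MgO per formula unit = 1.7600 × 40.304 = 70.935 g.
MgO wt% = 70.935 / 148.261 × 100 = 47.84%.

47.84 wt%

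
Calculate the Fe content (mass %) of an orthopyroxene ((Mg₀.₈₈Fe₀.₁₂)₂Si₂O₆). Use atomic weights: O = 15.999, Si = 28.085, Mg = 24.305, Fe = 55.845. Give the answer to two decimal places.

M((Mg₀.₈₈Fe₀.₁₂)₂Si₂O₆) = 208.344 g/mol.
Fe contributes 0.24 × 55.845 = 13.403 g per mole.
13.403/208.344 = 0.0643 → 6.43%.

6.43 mass %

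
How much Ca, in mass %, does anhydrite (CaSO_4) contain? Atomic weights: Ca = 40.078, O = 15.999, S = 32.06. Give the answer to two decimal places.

M(CaSO_4) = 136.134 g/mol.
Ca contributes 1 × 40.078 = 40.078 g per mole.
40.078/136.134 = 0.2944 → 29.44%.

29.44 mass %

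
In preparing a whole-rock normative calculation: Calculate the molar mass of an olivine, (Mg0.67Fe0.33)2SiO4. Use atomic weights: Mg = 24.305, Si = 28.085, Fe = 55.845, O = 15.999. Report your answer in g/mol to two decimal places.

161.51 g/mol

M = 1.34×24.305 + 0.66×55.845 + 1×28.085 + 4×15.999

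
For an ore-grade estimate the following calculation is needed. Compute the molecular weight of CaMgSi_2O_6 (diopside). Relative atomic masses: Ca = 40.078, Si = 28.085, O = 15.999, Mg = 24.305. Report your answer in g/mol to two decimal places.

M = 1·40.078 + 1·24.305 + 2·28.085 + 6·15.999

216.55 g/mol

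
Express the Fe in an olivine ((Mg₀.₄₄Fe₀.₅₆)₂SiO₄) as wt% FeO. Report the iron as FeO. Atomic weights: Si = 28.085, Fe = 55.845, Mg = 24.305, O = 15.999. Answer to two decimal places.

Molar mass of (Mg₀.₄₄Fe₀.₅₆)₂SiO₄ = 0.88*24.305 + 1.12*55.845 + 1*28.085 + 4*15.999 = 176.016 g/mol.
Each formula unit contains 1.12 Fe, equivalent to 1.12/1 = 1.1200 mol FeO.
M(FeO) = 1×55.845 + 1×15.999 = 71.844 g/mol.
Mass of FeO per formula unit = 1.1200 × 71.844 = 80.465 g.
FeO wt% = 80.465 / 176.016 × 100 = 45.71%.

45.71 wt%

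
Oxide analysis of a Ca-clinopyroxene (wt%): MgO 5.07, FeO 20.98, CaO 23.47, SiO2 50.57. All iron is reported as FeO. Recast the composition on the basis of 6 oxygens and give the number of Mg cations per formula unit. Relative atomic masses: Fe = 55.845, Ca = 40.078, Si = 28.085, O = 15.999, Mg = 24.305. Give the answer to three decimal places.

MgO (M=40.304): mol = 0.12579; Mg = 0.12579, O = 0.12579.
FeO (M=71.844): mol = 0.29202; Fe = 0.29202, O = 0.29202.
CaO (M=56.077): mol = 0.41853; Ca = 0.41853, O = 0.41853.
SiO2 (M=60.083): mol = 0.84167; Si = 0.84167, O = 1.68334.
ΣO = 2.51968; factor = 6/ΣO = 2.38125.
Mg apfu = 0.12579 × 2.38125 = 0.300.

0.300 Mg apfu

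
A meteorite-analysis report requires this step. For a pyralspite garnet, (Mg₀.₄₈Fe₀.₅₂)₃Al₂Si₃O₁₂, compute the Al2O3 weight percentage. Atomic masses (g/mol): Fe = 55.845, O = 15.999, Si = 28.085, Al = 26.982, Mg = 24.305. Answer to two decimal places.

22.54 wt%

M((Mg₀.₄₈Fe₀.₅₂)₃Al₂Si₃O₁₂) = 452.324 g/mol; M(Al2O3) = 101.961 g/mol.
Moles Al2O3 per formula unit = 2 Al ÷ 2 = 1.0000.
Al2O3 fraction = (1.0000 × 101.961) / 452.324 = 101.961/452.324 = 0.2254.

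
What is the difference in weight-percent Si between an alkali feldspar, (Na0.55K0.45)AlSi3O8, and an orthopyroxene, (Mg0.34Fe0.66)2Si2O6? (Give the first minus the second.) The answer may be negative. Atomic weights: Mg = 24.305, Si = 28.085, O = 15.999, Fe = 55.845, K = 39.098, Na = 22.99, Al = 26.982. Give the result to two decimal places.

First mineral: 84.255 g Si in 269.468 g formula = 31.27 wt% Si.
Second mineral: 56.170 g Si in 242.407 g formula = 23.17 wt% Si.
31.27% − 23.17% gives a difference of 8.10 percentage points.

8.10 percentage points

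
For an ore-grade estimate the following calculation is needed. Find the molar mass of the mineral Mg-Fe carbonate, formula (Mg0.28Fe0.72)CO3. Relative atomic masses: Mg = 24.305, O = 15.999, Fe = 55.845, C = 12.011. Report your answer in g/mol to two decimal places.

107.02 g/mol

Mg: 0.28 × 24.305 = 6.8054
Fe: 0.72 × 55.845 = 40.2084
C: 1 × 12.011 = 12.0110
O: 3 × 15.999 = 47.9970
Summing the contributions gives the formula mass.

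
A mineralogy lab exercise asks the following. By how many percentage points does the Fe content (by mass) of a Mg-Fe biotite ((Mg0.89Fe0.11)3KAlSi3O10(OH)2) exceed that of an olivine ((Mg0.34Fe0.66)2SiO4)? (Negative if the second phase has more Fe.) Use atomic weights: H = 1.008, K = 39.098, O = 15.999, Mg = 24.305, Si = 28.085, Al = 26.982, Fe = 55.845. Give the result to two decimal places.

First mineral: 18.429 g Fe in 427.662 g formula = 4.31 wt% Fe.
Second mineral: 73.715 g Fe in 182.324 g formula = 40.43 wt% Fe.
4.31% − 40.43% gives a difference of -36.12 percentage points.

-36.12 percentage points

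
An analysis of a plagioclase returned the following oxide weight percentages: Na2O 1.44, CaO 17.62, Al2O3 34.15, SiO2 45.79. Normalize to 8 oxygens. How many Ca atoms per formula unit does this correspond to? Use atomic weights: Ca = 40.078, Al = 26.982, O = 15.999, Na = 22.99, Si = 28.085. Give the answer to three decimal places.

Na2O (M=61.979): mol = 0.02323; Na = 0.04646, O = 0.02323.
CaO (M=56.077): mol = 0.31421; Ca = 0.31421, O = 0.31421.
Al2O3 (M=101.961): mol = 0.33493; Al = 0.66986, O = 1.00479.
SiO2 (M=60.083): mol = 0.76211; Si = 0.76211, O = 1.52422.
ΣO = 2.86645; factor = 8/ΣO = 2.79091.
Ca apfu = 0.31421 × 2.79091 = 0.877.

0.877 Ca apfu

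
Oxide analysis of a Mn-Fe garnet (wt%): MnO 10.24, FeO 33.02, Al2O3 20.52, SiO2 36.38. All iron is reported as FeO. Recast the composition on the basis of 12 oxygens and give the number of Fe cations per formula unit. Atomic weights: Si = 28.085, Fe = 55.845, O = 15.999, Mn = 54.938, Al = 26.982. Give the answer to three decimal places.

10.24 wt% MnO ÷ 70.937 g/mol = 0.14435 mol, giving 0.14435 Mn and 0.14435 O.
33.02 wt% FeO ÷ 71.844 g/mol = 0.45961 mol, giving 0.45961 Fe and 0.45961 O.
20.52 wt% Al2O3 ÷ 101.961 g/mol = 0.20125 mol, giving 0.40250 Al and 0.60375 O.
36.38 wt% SiO2 ÷ 60.083 g/mol = 0.60550 mol, giving 0.60550 Si and 1.21100 O.
Oxygen sums to 2.41871; scaling by 12/2.41871 = 4.96132 puts the formula on 12 O.
Fe: 0.45961 × 4.96132 = 2.280 atoms per formula unit.

2.280 Fe apfu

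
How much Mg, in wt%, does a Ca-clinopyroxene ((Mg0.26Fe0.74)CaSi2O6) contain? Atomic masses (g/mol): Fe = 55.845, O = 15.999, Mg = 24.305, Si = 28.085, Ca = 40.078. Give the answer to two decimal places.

Molar mass of (Mg0.26Fe0.74)CaSi2O6: 0.26×24.305 + 0.74×55.845 + 1×40.078 + 2×28.085 + 6×15.999 = 239.887 g/mol.
Mass of Mg per formula unit: 0.26 × 24.305 = 6.319 g.
Weight fraction Mg = 6.319 / 239.887 = 0.0263.

2.63 wt%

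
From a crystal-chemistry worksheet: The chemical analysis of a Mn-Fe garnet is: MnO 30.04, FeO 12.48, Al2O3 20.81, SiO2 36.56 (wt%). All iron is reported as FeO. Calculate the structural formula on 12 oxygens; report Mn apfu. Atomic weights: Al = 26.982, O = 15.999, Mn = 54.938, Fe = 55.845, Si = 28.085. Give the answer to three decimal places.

MnO (M=70.937): mol = 0.42347; Mn = 0.42347, O = 0.42347.
FeO (M=71.844): mol = 0.17371; Fe = 0.17371, O = 0.17371.
Al2O3 (M=101.961): mol = 0.20410; Al = 0.40820, O = 0.61230.
SiO2 (M=60.083): mol = 0.60849; Si = 0.60849, O = 1.21698.
ΣO = 2.42646; factor = 12/ΣO = 4.94548.
Mn apfu = 0.42347 × 4.94548 = 2.094.

2.094 Mn apfu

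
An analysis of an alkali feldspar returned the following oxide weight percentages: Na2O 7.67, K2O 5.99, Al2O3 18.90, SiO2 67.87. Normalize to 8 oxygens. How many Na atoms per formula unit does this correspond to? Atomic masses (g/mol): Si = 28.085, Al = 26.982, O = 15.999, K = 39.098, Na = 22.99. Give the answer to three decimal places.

0.659 Na apfu

Na2O (M=61.979): mol = 0.12375; Na = 0.24750, O = 0.12375.
K2O (M=94.195): mol = 0.06359; K = 0.12718, O = 0.06359.
Al2O3 (M=101.961): mol = 0.18536; Al = 0.37072, O = 0.55608.
SiO2 (M=60.083): mol = 1.12960; Si = 1.12960, O = 2.25920.
ΣO = 3.00262; factor = 8/ΣO = 2.66434.
Na apfu = 0.24750 × 2.66434 = 0.659.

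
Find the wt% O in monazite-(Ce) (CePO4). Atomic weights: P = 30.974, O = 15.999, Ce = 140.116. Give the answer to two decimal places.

M(CePO4) = 235.086 g/mol.
O contributes 4 × 15.999 = 63.996 g per mole.
63.996/235.086 = 0.2722 → 27.22%.

27.22 weight percent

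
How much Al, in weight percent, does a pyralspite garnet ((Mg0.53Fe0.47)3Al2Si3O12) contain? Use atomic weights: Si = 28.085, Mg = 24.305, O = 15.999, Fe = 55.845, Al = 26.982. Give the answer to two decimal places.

12.06 weight percent

Molar mass of (Mg0.53Fe0.47)3Al2Si3O12: 1.59·24.305 + 1.41·55.845 + 2·26.982 + 3·28.085 + 12·15.999 = 447.593 g/mol.
Mass of Al per formula unit: 2 × 26.982 = 53.964 g.
Weight fraction Al = 53.964 / 447.593 = 0.1206.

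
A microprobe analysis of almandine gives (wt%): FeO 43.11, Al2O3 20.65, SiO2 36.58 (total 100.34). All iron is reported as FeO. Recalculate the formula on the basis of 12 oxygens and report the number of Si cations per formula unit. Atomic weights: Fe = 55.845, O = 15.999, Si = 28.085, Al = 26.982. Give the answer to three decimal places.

FeO: 43.11/71.844 = 0.60005 mol → 0.60005 mol Fe, 0.60005 mol O.
Al2O3: 20.65/101.961 = 0.20253 mol → 0.40506 mol Al, 0.60759 mol O.
SiO2: 36.58/60.083 = 0.60882 mol → 0.60882 mol Si, 1.21764 mol O.
Total oxygen = 2.42528 mol. Normalization factor = 12/2.42528 = 4.94788.
Si per 12 O = 0.60882 × 4.94788 = 3.012.

3.012 Si apfu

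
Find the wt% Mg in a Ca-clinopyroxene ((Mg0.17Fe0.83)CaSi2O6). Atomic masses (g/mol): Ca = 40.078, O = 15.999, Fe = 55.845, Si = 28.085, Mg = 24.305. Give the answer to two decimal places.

1.70 mass %

Formula mass = 0.17*24.305 + 0.83*55.845 + 1*40.078 + 2*28.085 + 6*15.999 = 242.725 g/mol, of which 4.132 g is Mg.
So Mg makes up 4.132/242.725 = 0.0170 of the mass, i.e. 1.70%.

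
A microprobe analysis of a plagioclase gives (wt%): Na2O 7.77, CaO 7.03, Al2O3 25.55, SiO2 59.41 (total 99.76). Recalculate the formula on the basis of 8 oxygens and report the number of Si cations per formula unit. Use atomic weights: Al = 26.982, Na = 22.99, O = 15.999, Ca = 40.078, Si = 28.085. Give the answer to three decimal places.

2.654 Si apfu

Na2O (M=61.979): mol = 0.12537; Na = 0.25074, O = 0.12537.
CaO (M=56.077): mol = 0.12536; Ca = 0.12536, O = 0.12536.
Al2O3 (M=101.961): mol = 0.25059; Al = 0.50118, O = 0.75177.
SiO2 (M=60.083): mol = 0.98880; Si = 0.98880, O = 1.97760.
ΣO = 2.98010; factor = 8/ΣO = 2.68447.
Si apfu = 0.98880 × 2.68447 = 2.654.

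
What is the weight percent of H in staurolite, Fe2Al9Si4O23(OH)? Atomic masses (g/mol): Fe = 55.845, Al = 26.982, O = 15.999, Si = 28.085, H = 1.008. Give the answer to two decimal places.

0.12 weight percent

Molar mass of Fe2Al9Si4O23(OH): 2·55.845 + 9·26.982 + 4·28.085 + 24·15.999 + 1·1.008 = 851.852 g/mol.
Mass of H per formula unit: 1 × 1.008 = 1.008 g.
Weight fraction H = 1.008 / 851.852 = 0.0012.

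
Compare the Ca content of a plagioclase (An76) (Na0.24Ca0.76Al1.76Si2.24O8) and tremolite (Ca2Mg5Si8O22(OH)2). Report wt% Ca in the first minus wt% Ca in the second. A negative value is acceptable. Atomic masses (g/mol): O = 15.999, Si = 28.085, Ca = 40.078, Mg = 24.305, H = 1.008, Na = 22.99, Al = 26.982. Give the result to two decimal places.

1.23 percentage points

M(Na0.24Ca0.76Al1.76Si2.24O8) = 274.368 g/mol, so wt% Ca = 30.459/274.368 × 100 = 11.10%.
M(Ca2Mg5Si8O22(OH)2) = 812.353 g/mol, so wt% Ca = 80.156/812.353 × 100 = 9.87%.
11.10 − 9.87 = 1.23 pp.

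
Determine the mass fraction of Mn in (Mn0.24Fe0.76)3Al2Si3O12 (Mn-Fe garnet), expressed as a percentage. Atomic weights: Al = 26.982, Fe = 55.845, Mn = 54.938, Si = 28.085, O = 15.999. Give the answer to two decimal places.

M((Mn0.24Fe0.76)3Al2Si3O12) = 497.089 g/mol.
Mn contributes 0.72 × 54.938 = 39.555 g per mole.
39.555/497.089 = 0.0796 → 7.96%.

7.96 mass %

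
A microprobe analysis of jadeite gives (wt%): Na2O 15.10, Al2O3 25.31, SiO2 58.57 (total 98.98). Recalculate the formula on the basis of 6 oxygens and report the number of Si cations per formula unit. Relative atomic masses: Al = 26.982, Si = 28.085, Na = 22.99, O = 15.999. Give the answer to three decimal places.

1.991 Si apfu

Na2O: 15.10/61.979 = 0.24363 mol → 0.48726 mol Na, 0.24363 mol O.
Al2O3: 25.31/101.961 = 0.24823 mol → 0.49646 mol Al, 0.74469 mol O.
SiO2: 58.57/60.083 = 0.97482 mol → 0.97482 mol Si, 1.94964 mol O.
Total oxygen = 2.93796 mol. Normalization factor = 6/2.93796 = 2.04223.
Si per 6 O = 0.97482 × 2.04223 = 1.991.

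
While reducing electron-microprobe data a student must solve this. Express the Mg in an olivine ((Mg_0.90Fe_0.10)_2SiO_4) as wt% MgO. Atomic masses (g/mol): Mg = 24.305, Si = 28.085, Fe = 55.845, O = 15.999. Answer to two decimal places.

Molar mass of (Mg_0.90Fe_0.10)_2SiO_4 = 1.80×24.305 + 0.20×55.845 + 1×28.085 + 4×15.999 = 146.999 g/mol.
Each formula unit contains 1.80 Mg, equivalent to 1.80/1 = 1.8000 mol MgO.
M(MgO) = 1×24.305 + 1×15.999 = 40.304 g/mol.
Mass of MgO per formula unit = 1.8000 × 40.304 = 72.547 g.
MgO wt% = 72.547 / 146.999 × 100 = 49.35%.

49.35 wt%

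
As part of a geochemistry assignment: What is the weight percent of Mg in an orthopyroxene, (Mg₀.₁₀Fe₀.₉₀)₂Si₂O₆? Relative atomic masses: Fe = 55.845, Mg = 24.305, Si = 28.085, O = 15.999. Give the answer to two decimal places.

1.89 mass %

Molar mass of (Mg₀.₁₀Fe₀.₉₀)₂Si₂O₆: 0.20*24.305 + 1.80*55.845 + 2*28.085 + 6*15.999 = 257.546 g/mol.
Mass of Mg per formula unit: 0.20 × 24.305 = 4.861 g.
Weight fraction Mg = 4.861 / 257.546 = 0.0189.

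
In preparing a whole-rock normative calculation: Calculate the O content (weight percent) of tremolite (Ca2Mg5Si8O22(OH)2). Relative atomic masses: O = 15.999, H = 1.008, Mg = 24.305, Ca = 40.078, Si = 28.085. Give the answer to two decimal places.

47.27 weight percent

Molar mass of Ca2Mg5Si8O22(OH)2: 2·40.078 + 5·24.305 + 8·28.085 + 24·15.999 + 2·1.008 = 812.353 g/mol.
Mass of O per formula unit: 24 × 15.999 = 383.976 g.
Weight fraction O = 383.976 / 812.353 = 0.4727.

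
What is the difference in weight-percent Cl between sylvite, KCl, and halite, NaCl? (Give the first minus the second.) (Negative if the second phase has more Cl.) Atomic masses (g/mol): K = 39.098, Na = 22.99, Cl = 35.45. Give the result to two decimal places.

-13.11 percentage points

M(KCl) = 74.548 g/mol, so wt% Cl = 35.450/74.548 × 100 = 47.55%.
M(NaCl) = 58.440 g/mol, so wt% Cl = 35.450/58.440 × 100 = 60.66%.
47.55 − 60.66 = -13.11 pp.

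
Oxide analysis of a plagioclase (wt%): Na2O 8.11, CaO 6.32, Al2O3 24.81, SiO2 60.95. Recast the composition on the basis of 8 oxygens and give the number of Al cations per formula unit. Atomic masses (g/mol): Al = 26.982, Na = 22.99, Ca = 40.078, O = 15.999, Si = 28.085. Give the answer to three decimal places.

1.297 Al apfu

Na2O (M=61.979): mol = 0.13085; Na = 0.26170, O = 0.13085.
CaO (M=56.077): mol = 0.11270; Ca = 0.11270, O = 0.11270.
Al2O3 (M=101.961): mol = 0.24333; Al = 0.48666, O = 0.72999.
SiO2 (M=60.083): mol = 1.01443; Si = 1.01443, O = 2.02886.
ΣO = 3.00240; factor = 8/ΣO = 2.66454.
Al apfu = 0.48666 × 2.66454 = 1.297.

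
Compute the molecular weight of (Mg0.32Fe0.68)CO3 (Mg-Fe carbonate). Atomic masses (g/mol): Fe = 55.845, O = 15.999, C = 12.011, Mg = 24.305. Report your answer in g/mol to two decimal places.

105.76 g/mol

Mg: 0.32 × 24.305 = 7.7776
Fe: 0.68 × 55.845 = 37.9746
C: 1 × 12.011 = 12.0110
O: 3 × 15.999 = 47.9970
Summing the contributions gives the formula mass.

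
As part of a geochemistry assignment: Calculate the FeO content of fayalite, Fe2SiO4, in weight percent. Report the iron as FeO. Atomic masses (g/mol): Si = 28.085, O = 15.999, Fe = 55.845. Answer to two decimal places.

70.51 wt%

Formula mass = 203.771 g/mol.
2 Fe → 2.0000 mol FeO per formula unit; M(FeO) = 71.844, so FeO mass = 143.688 g.
143.688/203.771 × 100 = 70.51 wt%.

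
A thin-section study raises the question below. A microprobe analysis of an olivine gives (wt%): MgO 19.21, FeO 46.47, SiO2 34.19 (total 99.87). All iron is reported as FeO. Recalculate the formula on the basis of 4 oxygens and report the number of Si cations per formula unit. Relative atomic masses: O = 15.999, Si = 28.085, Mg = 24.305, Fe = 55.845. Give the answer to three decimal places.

1.006 Si apfu

MgO: 19.21/40.304 = 0.47663 mol → 0.47663 mol Mg, 0.47663 mol O.
FeO: 46.47/71.844 = 0.64682 mol → 0.64682 mol Fe, 0.64682 mol O.
SiO2: 34.19/60.083 = 0.56905 mol → 0.56905 mol Si, 1.13810 mol O.
Total oxygen = 2.26155 mol. Normalization factor = 4/2.26155 = 1.76870.
Si per 4 O = 0.56905 × 1.76870 = 1.006.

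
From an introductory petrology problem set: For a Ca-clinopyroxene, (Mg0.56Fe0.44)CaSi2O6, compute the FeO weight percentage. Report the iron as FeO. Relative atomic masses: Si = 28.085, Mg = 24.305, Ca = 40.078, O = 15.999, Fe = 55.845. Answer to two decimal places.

Molar mass of (Mg0.56Fe0.44)CaSi2O6 = 0.56×24.305 + 0.44×55.845 + 1×40.078 + 2×28.085 + 6×15.999 = 230.425 g/mol.
Each formula unit contains 0.44 Fe, equivalent to 0.44/1 = 0.4400 mol FeO.
M(FeO) = 1×55.845 + 1×15.999 = 71.844 g/mol.
Mass of FeO per formula unit = 0.4400 × 71.844 = 31.611 g.
FeO wt% = 31.611 / 230.425 × 100 = 13.72%.

13.72 wt%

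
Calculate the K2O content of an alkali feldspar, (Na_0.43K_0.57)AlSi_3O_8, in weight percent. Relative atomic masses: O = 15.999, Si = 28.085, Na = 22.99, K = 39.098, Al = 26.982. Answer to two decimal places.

9.89 wt%

Formula mass = 271.401 g/mol.
0.57 K → 0.2850 mol K2O per formula unit; M(K2O) = 94.195, so K2O mass = 26.846 g.
26.846/271.401 × 100 = 9.89 wt%.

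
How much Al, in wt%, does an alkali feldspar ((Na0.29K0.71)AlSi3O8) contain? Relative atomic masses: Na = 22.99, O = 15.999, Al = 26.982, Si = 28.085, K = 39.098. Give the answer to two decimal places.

Molar mass of (Na0.29K0.71)AlSi3O8: 0.29*22.99 + 0.71*39.098 + 1*26.982 + 3*28.085 + 8*15.999 = 273.656 g/mol.
Mass of Al per formula unit: 1 × 26.982 = 26.982 g.
Weight fraction Al = 26.982 / 273.656 = 0.0986.

9.86 wt%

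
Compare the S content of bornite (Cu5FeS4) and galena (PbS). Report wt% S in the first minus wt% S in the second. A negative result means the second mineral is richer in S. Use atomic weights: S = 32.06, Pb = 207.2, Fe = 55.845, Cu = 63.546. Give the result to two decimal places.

First mineral: 128.240 g S in 501.815 g formula = 25.56 wt% S.
Second mineral: 32.060 g S in 239.260 g formula = 13.40 wt% S.
25.56% − 13.40% gives a difference of 12.16 percentage points.

12.16 percentage points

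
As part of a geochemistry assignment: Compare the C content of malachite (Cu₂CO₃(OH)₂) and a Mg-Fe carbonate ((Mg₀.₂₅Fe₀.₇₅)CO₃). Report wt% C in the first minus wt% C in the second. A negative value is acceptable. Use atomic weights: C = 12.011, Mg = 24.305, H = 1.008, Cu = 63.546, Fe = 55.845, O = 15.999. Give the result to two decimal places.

-5.69 percentage points

M(Cu₂CO₃(OH)₂) = 221.114 g/mol, so wt% C = 12.011/221.114 × 100 = 5.43%.
M((Mg₀.₂₅Fe₀.₇₅)CO₃) = 107.968 g/mol, so wt% C = 12.011/107.968 × 100 = 11.12%.
5.43 − 11.12 = -5.69 pp.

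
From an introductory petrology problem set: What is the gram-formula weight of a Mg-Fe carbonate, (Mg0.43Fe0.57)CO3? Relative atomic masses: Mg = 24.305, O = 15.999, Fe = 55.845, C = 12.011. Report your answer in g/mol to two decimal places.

102.29 g/mol

M = 0.43·24.305 + 0.57·55.845 + 1·12.011 + 3·15.999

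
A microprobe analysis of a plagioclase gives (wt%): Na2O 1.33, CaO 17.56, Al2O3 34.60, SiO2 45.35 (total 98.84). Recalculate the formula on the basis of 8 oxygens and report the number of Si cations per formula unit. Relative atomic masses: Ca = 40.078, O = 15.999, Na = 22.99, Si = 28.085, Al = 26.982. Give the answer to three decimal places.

2.110 Si apfu

Na2O (M=61.979): mol = 0.02146; Na = 0.04292, O = 0.02146.
CaO (M=56.077): mol = 0.31314; Ca = 0.31314, O = 0.31314.
Al2O3 (M=101.961): mol = 0.33935; Al = 0.67870, O = 1.01805.
SiO2 (M=60.083): mol = 0.75479; Si = 0.75479, O = 1.50958.
ΣO = 2.86223; factor = 8/ΣO = 2.79502.
Si apfu = 0.75479 × 2.79502 = 2.110.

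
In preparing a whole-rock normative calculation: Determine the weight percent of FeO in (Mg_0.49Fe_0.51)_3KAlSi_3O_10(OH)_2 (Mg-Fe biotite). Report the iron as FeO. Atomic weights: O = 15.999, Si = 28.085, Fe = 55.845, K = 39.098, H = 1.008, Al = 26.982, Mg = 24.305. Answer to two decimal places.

23.61 wt%

Molar mass of (Mg_0.49Fe_0.51)_3KAlSi_3O_10(OH)_2 = 1.47×24.305 + 1.53×55.845 + 1×39.098 + 1×26.982 + 3×28.085 + 12×15.999 + 2×1.008 = 465.510 g/mol.
Each formula unit contains 1.53 Fe, equivalent to 1.53/1 = 1.5300 mol FeO.
M(FeO) = 1×55.845 + 1×15.999 = 71.844 g/mol.
Mass of FeO per formula unit = 1.5300 × 71.844 = 109.921 g.
FeO wt% = 109.921 / 465.510 × 100 = 23.61%.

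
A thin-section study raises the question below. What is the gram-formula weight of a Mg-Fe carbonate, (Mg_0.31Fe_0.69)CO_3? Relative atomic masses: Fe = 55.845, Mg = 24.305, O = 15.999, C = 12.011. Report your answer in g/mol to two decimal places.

106.08 g/mol

M = 0.31·24.305 + 0.69·55.845 + 1·12.011 + 3·15.999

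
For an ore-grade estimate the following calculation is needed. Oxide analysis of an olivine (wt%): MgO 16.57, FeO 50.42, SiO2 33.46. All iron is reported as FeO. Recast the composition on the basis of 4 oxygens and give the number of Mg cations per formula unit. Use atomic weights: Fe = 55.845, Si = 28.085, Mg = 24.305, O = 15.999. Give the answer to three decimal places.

0.739 Mg apfu

MgO (M=40.304): mol = 0.41113; Mg = 0.41113, O = 0.41113.
FeO (M=71.844): mol = 0.70180; Fe = 0.70180, O = 0.70180.
SiO2 (M=60.083): mol = 0.55690; Si = 0.55690, O = 1.11380.
ΣO = 2.22673; factor = 4/ΣO = 1.79636.
Mg apfu = 0.41113 × 1.79636 = 0.739.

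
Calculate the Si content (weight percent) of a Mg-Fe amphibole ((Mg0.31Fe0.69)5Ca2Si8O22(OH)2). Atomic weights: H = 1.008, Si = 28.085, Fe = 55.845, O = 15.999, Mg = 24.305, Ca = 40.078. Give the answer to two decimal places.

Molar mass of (Mg0.31Fe0.69)5Ca2Si8O22(OH)2: 1.55×24.305 + 3.45×55.845 + 2×40.078 + 8×28.085 + 24×15.999 + 2×1.008 = 921.166 g/mol.
Mass of Si per formula unit: 8 × 28.085 = 224.680 g.
Weight fraction Si = 224.680 / 921.166 = 0.2439.

24.39 weight percent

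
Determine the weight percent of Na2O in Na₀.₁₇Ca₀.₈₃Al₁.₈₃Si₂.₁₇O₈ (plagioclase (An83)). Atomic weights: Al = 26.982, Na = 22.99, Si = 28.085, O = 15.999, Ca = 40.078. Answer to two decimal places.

M(Na₀.₁₇Ca₀.₈₃Al₁.₈₃Si₂.₁₇O₈) = 275.487 g/mol; M(Na2O) = 61.979 g/mol.
Moles Na2O per formula unit = 0.17 Na ÷ 2 = 0.0850.
Na2O fraction = (0.0850 × 61.979) / 275.487 = 5.268/275.487 = 0.0191.

1.91 wt%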